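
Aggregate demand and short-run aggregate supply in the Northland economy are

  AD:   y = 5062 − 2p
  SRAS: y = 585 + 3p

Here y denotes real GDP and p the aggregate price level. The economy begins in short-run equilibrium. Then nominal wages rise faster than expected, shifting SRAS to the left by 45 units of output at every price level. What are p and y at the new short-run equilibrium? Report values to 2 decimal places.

This is a negative supply shock: SRAS shifts left.
New SRAS: y = 540 + 3p.
Set AD = SRAS: 5062 − 2p = 540 + 3p, so 4522 = 5p and p = 904.40.
Substituting into AD, y = 3253.20.

p = 904.40, y = 3253.20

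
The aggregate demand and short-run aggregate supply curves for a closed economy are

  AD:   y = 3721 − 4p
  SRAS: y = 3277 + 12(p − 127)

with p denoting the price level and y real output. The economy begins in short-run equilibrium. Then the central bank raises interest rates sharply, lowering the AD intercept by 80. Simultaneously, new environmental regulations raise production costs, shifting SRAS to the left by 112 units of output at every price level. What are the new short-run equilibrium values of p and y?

After both shocks: AD is y = 3641 − 4p and SRAS is y = 1641 + 12p.
Setting them equal: 2000 = 16p, so p = 125.
y = 3641 − 4·125 = 3141.

p = 125, y = 3141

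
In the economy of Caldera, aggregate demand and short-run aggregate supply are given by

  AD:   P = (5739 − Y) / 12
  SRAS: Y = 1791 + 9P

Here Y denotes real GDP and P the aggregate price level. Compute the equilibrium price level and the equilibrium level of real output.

Rearrange AD to Y = 5739 − 12P.
Set AD = SRAS: 5739 − 12P = 1791 + 9P, so 3948 = 21P and P = 188.
Then Y = 5739 − 12·188 = 3483.

P = 188, Y = 3483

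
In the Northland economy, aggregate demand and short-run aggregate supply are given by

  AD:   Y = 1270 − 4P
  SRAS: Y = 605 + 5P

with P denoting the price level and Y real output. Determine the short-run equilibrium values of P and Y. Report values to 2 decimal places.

P = 73.89, Y = 974.44

Set AD = SRAS: 1270 − 4P = 605 + 5P, so 665 = 9P and P = 73.89.
Substituting into AD, Y = 1270 − 4P = 974.44.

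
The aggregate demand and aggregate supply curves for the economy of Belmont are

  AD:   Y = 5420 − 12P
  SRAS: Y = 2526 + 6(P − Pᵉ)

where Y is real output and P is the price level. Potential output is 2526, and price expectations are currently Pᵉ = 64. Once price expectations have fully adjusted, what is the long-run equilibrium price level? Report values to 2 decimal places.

Long-run P = 241.17

Short run: with Pᵉ = 64, SRAS is Y = 2142 + 6P. Setting AD = SRAS gives 3278 = 18P, so P = 182.11 and Y = 5420 − 12P = 3234.67.
Output 3234.67 is above potential 2526, so over time expected prices rise and SRAS shifts left until Y returns to 2526.
Long run: Y = 2526 on the AD curve gives 2526 = 5420 − 12P, so P = 241.17.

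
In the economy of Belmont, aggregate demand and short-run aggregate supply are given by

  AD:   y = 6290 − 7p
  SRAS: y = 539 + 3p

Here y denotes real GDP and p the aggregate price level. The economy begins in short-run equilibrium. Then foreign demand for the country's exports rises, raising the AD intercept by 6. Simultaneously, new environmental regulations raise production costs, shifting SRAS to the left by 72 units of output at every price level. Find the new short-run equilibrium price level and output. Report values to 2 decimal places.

p = 582.90, y = 2215.70

After both shocks: AD is y = 6296 − 7p and SRAS is y = 467 + 3p.
Setting them equal: 5829 = 10p, so p = 582.90.
Substituting into AD, y = 2215.70.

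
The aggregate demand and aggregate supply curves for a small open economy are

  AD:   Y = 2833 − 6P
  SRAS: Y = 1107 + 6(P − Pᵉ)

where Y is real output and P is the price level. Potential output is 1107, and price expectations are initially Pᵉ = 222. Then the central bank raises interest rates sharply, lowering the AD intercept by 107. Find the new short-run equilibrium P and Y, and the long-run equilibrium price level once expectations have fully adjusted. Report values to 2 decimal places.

AD shifts left: new AD is Y = 2726 − 6P. With Pᵉ = 222, SRAS is Y = 6P − 225.
Short run: 2726 − 6P = 6P − 225 gives 2951 = 12P, so P = 245.92 and Y = 2726 − 6P = 1250.50.
Y = 1250.50 is above potential 1107; expectations adjust and SRAS shifts left until Y = 1107.
Long run: on the new AD curve, 1107 = 2726 − 6P gives P = 269.83.

Short run: P = 245.92, Y = 1250.50. Long run: P = 269.83.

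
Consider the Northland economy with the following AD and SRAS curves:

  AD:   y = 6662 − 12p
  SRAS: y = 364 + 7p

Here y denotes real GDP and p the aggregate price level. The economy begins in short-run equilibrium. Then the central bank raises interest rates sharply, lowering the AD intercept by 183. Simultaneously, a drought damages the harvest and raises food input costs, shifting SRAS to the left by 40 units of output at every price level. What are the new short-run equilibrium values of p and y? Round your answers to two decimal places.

After both shocks: AD is y = 6479 − 12p and SRAS is y = 324 + 7p.
Setting them equal: 6155 = 19p, so p = 323.95.
Substituting into AD, y = 2591.63.

p = 323.95, y = 2591.63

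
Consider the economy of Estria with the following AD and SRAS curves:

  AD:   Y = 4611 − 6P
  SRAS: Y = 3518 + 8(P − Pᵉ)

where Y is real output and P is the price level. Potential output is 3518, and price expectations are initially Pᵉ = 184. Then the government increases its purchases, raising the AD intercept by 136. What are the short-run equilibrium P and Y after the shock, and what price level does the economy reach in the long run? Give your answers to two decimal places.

AD shifts right: new AD is Y = 4747 − 6P. With Pᵉ = 184, SRAS is Y = 2046 + 8P.
Short run: 4747 − 6P = 2046 + 8P gives 2701 = 14P, so P = 192.93 and Y = 4747 − 6P = 3589.43.
Y = 3589.43 is above potential 3518; expectations adjust and SRAS shifts left until Y = 3518.
Long run: on the new AD curve, 3518 = 4747 − 6P gives P = 204.83.

Short run: P = 192.93, Y = 3589.43. Long run: P = 204.83.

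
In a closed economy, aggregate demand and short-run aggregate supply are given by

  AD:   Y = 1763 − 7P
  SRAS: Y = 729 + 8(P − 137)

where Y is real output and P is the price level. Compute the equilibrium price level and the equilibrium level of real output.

P = 142, Y = 769

Write SRAS as Y = 729 + 8P − 1096 = 8P − 367.
Set AD = SRAS: 1763 − 7P = 8P − 367, so 2130 = 15P and P = 142.
Then Y = 1763 − 7·142 = 769.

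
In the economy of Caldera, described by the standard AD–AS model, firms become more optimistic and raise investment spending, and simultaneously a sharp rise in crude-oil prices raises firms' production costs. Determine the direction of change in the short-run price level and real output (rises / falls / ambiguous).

The first event is a positive demand shock: AD shifts right, which by itself pushes P up and Y up.
The second is an adverse supply shock: SRAS shifts left, which by itself pushes P up and Y down.
Both shocks push P up, so P rises. The two shocks push Y in opposite directions, so the effect on Y is ambiguous.

Price level: rises; output: ambiguous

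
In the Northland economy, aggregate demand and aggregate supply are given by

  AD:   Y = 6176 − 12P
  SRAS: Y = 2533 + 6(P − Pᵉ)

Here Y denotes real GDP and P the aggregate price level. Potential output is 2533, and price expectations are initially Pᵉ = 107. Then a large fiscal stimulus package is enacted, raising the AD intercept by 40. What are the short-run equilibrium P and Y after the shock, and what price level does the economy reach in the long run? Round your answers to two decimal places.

AD shifts right: new AD is Y = 6216 − 12P. With Pᵉ = 107, SRAS is Y = 1891 + 6P.
Short run: 6216 − 12P = 1891 + 6P gives 4325 = 18P, so P = 240.28 and Y = 6216 − 12P = 3332.67.
Y = 3332.67 is above potential 2533; expectations adjust and SRAS shifts left until Y = 2533.
Long run: on the new AD curve, 2533 = 6216 − 12P gives P = 306.92.

Short run: P = 240.28, Y = 3332.67. Long run: P = 306.92.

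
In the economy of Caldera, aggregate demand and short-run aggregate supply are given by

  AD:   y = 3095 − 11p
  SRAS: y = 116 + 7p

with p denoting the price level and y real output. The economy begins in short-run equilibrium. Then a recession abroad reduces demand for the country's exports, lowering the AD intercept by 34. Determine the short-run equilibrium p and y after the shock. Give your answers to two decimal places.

This is a negative demand shock: AD shifts left.
New AD: y = 3061 − 11p.
Set AD = SRAS: 3061 − 11p = 116 + 7p, so 2945 = 18p and p = 163.61.
Substituting into AD, y = 1261.28.

p = 163.61, y = 1261.28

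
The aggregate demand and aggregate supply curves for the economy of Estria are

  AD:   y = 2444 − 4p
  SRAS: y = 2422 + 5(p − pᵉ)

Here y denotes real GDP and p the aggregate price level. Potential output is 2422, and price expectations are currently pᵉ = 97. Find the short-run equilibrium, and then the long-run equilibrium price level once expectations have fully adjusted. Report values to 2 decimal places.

Short run: p = 56.33, y = 2218.67. Long run: p = 5.50.

Short run: with pᵉ = 97, SRAS is y = 1937 + 5p. Setting AD = SRAS gives 507 = 9p, so p = 56.33 and y = 2444 − 4p = 2218.67.
Output 2218.67 is below potential 2422, so over time expected prices fall and SRAS shifts right until y returns to 2422.
Long run: y = 2422 on the AD curve gives 2422 = 2444 − 4p, so p = 5.50.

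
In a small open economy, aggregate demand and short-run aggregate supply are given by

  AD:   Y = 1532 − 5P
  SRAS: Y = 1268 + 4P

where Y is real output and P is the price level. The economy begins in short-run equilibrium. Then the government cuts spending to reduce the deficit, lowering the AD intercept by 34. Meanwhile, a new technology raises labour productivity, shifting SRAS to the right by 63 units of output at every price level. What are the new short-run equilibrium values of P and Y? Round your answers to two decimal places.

P = 18.56, Y = 1405.22

After both shocks: AD is Y = 1498 − 5P and SRAS is Y = 1331 + 4P.
Setting them equal: 167 = 9P, so P = 18.56.
Substituting into AD, Y = 1405.22.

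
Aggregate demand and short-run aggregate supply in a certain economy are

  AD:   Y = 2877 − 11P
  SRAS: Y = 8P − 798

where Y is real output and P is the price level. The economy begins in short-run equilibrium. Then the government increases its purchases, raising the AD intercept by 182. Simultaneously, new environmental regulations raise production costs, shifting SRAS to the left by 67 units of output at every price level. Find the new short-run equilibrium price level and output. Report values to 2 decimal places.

P = 206.53, Y = 787.21

After both shocks: AD is Y = 3059 − 11P and SRAS is Y = 8P − 865.
Setting them equal: 3924 = 19P, so P = 206.53.
Substituting into AD, Y = 787.21.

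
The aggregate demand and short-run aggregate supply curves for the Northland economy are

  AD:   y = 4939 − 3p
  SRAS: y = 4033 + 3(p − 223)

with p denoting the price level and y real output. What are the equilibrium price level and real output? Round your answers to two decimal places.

p = 262.50, y = 4151.50

Write SRAS as y = 4033 + 3p − 669 = 3364 + 3p.
Set AD = SRAS: 4939 − 3p = 3364 + 3p, so 1575 = 6p and p = 262.50.
Substituting into AD, y = 4939 − 3p = 4151.50.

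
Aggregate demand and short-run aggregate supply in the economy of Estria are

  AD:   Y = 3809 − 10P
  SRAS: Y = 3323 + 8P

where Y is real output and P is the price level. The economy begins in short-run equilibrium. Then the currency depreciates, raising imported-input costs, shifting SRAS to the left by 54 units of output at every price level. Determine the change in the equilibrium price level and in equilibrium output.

This is a negative supply shock: SRAS shifts left.
New SRAS: Y = 3269 + 8P.
Set AD = SRAS: 3809 − 10P = 3269 + 8P, so 540 = 18P and P = 30.
Y = 3809 − 10·30 = 3509.
Initially P = 27, Y = 3539, so ΔP = +3 and ΔY = -30.

ΔP = +3, ΔY = -30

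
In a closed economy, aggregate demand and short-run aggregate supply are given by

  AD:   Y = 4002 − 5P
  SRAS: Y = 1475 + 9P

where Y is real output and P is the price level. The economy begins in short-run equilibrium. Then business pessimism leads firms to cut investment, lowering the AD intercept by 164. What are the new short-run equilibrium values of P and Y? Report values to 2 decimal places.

P = 168.79, Y = 2994.07

This is a negative demand shock: AD shifts left.
New AD: Y = 3838 − 5P.
Set AD = SRAS: 3838 − 5P = 1475 + 9P, so 2363 = 14P and P = 168.79.
Substituting into AD, Y = 2994.07.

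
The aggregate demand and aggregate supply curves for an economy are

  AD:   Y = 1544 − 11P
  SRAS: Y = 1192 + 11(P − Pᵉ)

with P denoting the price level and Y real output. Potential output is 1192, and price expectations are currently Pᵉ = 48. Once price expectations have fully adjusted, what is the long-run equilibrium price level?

Long-run P = 32

Short run: with Pᵉ = 48, SRAS is Y = 664 + 11P. Setting AD = SRAS gives 880 = 22P, so P = 40 and Y = 1544 − 11·40 = 1104.
Output 1104 is below potential 1192, so over time expected prices fall and SRAS shifts right until Y returns to 1192.
Long run: Y = 1192 on the AD curve gives 1192 = 1544 − 11P, so P = 32.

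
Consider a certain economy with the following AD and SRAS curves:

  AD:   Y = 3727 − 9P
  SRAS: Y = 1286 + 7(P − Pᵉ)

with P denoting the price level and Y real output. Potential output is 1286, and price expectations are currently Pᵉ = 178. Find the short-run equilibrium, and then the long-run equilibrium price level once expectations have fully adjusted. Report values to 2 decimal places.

Short run: P = 230.44, Y = 1653.06. Long run: P = 271.22.

Short run: with Pᵉ = 178, SRAS is Y = 40 + 7P. Setting AD = SRAS gives 3687 = 16P, so P = 230.44 and Y = 3727 − 9P = 1653.06.
Output 1653.06 is above potential 1286, so over time expected prices rise and SRAS shifts left until Y returns to 1286.
Long run: Y = 1286 on the AD curve gives 1286 = 3727 − 9P, so P = 271.22.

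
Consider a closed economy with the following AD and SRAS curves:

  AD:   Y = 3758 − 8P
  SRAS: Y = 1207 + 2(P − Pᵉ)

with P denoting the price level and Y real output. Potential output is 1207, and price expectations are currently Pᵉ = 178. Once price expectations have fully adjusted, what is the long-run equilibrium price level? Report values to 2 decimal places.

Long-run P = 318.88

Short run: with Pᵉ = 178, SRAS is Y = 851 + 2P. Setting AD = SRAS gives 2907 = 10P, so P = 290.70 and Y = 3758 − 8P = 1432.40.
Output 1432.40 is above potential 1207, so over time expected prices rise and SRAS shifts left until Y returns to 1207.
Long run: Y = 1207 on the AD curve gives 1207 = 3758 − 8P, so P = 318.88.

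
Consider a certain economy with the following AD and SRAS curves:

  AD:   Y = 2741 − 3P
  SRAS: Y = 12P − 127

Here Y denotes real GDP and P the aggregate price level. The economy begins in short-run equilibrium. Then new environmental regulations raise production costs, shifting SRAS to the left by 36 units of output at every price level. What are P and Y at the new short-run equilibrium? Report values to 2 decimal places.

This is a negative supply shock: SRAS shifts left.
New SRAS: Y = 12P − 163.
Set AD = SRAS: 2741 − 3P = 12P − 163, so 2904 = 15P and P = 193.60.
Substituting into AD, Y = 2160.20.

P = 193.60, Y = 2160.20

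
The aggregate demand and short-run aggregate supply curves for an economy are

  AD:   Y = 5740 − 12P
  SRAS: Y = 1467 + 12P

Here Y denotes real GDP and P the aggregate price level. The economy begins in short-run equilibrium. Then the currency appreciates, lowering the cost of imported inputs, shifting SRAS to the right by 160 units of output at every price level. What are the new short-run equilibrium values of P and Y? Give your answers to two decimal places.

P = 171.38, Y = 3683.50

This is a positive supply shock: SRAS shifts right.
New SRAS: Y = 1627 + 12P.
Set AD = SRAS: 5740 − 12P = 1627 + 12P, so 4113 = 24P and P = 171.38.
Substituting into AD, Y = 3683.50.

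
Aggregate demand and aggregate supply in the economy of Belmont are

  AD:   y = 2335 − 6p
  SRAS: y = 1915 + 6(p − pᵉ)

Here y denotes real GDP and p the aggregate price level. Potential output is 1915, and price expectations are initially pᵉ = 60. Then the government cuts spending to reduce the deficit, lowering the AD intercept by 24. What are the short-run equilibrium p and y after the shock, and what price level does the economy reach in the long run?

AD shifts left: new AD is y = 2311 − 6p. With pᵉ = 60, SRAS is y = 1555 + 6p.
Short run: 2311 − 6p = 1555 + 6p gives 756 = 12p, so p = 63 and y = 2311 − 6·63 = 1933.
y = 1933 is above potential 1915; expectations adjust and SRAS shifts left until y = 1915.
Long run: on the new AD curve, 1915 = 2311 − 6p gives p = 66.

Short run: p = 63, y = 1933. Long run: p = 66.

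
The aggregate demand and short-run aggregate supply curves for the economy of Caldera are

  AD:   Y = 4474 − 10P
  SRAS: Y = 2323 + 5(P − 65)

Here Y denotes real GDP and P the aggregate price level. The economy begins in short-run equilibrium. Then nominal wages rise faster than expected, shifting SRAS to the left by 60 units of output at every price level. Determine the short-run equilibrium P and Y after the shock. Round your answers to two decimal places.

P = 169.07, Y = 2783.33

This is a negative supply shock: SRAS shifts left.
New SRAS: Y = 1938 + 5P.
Set AD = SRAS: 4474 − 10P = 1938 + 5P, so 2536 = 15P and P = 169.07.
Substituting into AD, Y = 2783.33.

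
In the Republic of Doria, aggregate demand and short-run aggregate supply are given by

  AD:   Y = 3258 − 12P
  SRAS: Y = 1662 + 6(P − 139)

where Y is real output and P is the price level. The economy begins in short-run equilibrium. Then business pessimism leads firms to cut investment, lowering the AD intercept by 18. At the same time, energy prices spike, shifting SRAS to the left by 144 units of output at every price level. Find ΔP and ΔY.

After both shocks: AD is Y = 3240 − 12P and SRAS is Y = 684 + 6P.
Setting them equal: 2556 = 18P, so P = 142.
Y = 3240 − 12·142 = 1536.
Initially P = 135, Y = 1638, so ΔP = +7 and ΔY = -102.

ΔP = +7, ΔY = -102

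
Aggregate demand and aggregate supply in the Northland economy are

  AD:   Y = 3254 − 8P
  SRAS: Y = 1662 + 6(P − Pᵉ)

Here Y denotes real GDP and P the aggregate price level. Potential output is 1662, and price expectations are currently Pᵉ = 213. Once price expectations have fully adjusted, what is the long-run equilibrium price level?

Short run: with Pᵉ = 213, SRAS is Y = 384 + 6P. Setting AD = SRAS gives 2870 = 14P, so P = 205 and Y = 3254 − 8·205 = 1614.
Output 1614 is below potential 1662, so over time expected prices fall and SRAS shifts right until Y returns to 1662.
Long run: Y = 1662 on the AD curve gives 1662 = 3254 − 8P, so P = 199.

Long-run P = 199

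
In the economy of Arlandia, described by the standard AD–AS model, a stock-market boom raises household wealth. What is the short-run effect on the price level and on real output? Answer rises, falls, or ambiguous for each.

This is a positive demand shock: AD shifts right.
Moving along the upward-sloping SRAS curve, P rises and Y rises.

Price level: rises; output: rises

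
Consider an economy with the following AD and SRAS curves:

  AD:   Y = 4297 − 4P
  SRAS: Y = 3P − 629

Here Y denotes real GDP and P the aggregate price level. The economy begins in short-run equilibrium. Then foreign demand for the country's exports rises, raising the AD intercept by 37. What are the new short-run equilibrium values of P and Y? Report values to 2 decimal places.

P = 709.00, Y = 1498.00

This is a positive demand shock: AD shifts right.
New AD: Y = 4334 − 4P.
Set AD = SRAS: 4334 − 4P = 3P − 629, so 4963 = 7P and P = 709.00.
Substituting into AD, Y = 1498.00.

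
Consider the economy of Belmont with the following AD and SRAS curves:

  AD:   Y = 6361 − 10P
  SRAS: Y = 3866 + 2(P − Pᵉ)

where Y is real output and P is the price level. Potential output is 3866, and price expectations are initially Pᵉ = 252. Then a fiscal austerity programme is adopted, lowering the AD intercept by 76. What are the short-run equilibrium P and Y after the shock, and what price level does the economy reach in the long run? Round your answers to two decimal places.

Short run: P = 243.58, Y = 3849.17. Long run: P = 241.90.

AD shifts left: new AD is Y = 6285 − 10P. With Pᵉ = 252, SRAS is Y = 3362 + 2P.
Short run: 6285 − 10P = 3362 + 2P gives 2923 = 12P, so P = 243.58 and Y = 6285 − 10P = 3849.17.
Y = 3849.17 is below potential 3866; expectations adjust and SRAS shifts right until Y = 3866.
Long run: on the new AD curve, 3866 = 6285 − 10P gives P = 241.90.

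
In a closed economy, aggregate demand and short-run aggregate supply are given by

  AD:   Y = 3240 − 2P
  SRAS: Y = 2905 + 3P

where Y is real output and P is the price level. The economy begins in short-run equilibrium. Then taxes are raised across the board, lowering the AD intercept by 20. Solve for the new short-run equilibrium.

This is a negative demand shock: AD shifts left.
New AD: Y = 3220 − 2P.
Set AD = SRAS: 3220 − 2P = 2905 + 3P, so 315 = 5P and P = 63.
Y = 3220 − 2·63 = 3094.

P = 63, Y = 3094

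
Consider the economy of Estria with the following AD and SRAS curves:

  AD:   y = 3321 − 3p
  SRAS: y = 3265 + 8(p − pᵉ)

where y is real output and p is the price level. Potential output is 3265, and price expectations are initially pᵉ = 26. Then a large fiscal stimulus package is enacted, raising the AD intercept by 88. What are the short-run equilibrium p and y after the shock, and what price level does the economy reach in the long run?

AD shifts right: new AD is y = 3409 − 3p. With pᵉ = 26, SRAS is y = 3057 + 8p.
Short run: 3409 − 3p = 3057 + 8p gives 352 = 11p, so p = 32 and y = 3409 − 3·32 = 3313.
y = 3313 is above potential 3265; expectations adjust and SRAS shifts left until y = 3265.
Long run: on the new AD curve, 3265 = 3409 − 3p gives p = 48.

Short run: p = 32, y = 3313. Long run: p = 48.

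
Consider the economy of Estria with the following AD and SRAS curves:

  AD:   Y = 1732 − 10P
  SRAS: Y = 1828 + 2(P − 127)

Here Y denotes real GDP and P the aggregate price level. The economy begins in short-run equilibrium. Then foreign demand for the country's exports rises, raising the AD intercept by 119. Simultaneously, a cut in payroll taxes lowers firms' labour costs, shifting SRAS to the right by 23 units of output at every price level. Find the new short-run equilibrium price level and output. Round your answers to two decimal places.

After both shocks: AD is Y = 1851 − 10P and SRAS is Y = 1597 + 2P.
Setting them equal: 254 = 12P, so P = 21.17.
Substituting into AD, Y = 1639.33.

P = 21.17, Y = 1639.33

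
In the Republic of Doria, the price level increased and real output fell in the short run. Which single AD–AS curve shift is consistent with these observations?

P rose and Y fell. An AD shift moves P and Y in the same direction; an SRAS shift moves them in opposite directions.
Here P and Y moved in opposite directions, so the SRAS curve shifted.
Since Y fell, SRAS shifted left.

SRAS shifted left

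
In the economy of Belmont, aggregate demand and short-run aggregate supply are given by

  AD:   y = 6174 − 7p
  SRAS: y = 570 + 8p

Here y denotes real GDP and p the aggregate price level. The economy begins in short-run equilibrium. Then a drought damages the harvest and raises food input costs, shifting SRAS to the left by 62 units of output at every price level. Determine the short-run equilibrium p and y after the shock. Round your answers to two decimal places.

p = 377.73, y = 3529.87

This is a negative supply shock: SRAS shifts left.
New SRAS: y = 508 + 8p.
Set AD = SRAS: 6174 − 7p = 508 + 8p, so 5666 = 15p and p = 377.73.
Substituting into AD, y = 3529.87.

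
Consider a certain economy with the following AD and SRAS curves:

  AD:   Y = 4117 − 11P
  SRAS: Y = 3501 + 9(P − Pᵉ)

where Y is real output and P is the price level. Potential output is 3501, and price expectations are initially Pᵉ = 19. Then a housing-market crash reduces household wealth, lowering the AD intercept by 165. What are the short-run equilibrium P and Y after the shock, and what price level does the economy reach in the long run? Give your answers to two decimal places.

Short run: P = 31.10, Y = 3609.90. Long run: P = 41.00.

AD shifts left: new AD is Y = 3952 − 11P. With Pᵉ = 19, SRAS is Y = 3330 + 9P.
Short run: 3952 − 11P = 3330 + 9P gives 622 = 20P, so P = 31.10 and Y = 3952 − 11P = 3609.90.
Y = 3609.90 is above potential 3501; expectations adjust and SRAS shifts left until Y = 3501.
Long run: on the new AD curve, 3501 = 3952 − 11P gives P = 41.00.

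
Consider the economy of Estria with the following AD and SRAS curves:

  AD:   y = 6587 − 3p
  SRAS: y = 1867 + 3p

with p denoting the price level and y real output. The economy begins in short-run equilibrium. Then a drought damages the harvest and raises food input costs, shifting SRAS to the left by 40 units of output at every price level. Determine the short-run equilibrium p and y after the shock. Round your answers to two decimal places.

p = 793.33, y = 4207.00

This is a negative supply shock: SRAS shifts left.
New SRAS: y = 1827 + 3p.
Set AD = SRAS: 6587 − 3p = 1827 + 3p, so 4760 = 6p and p = 793.33.
Substituting into AD, y = 4207.00.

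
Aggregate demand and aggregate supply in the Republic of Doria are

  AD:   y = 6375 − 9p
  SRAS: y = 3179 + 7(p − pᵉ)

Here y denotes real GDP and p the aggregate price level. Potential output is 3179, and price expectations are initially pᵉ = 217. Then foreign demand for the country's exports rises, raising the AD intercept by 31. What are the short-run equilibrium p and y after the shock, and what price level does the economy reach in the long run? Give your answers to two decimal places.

Short run: p = 296.63, y = 3736.38. Long run: p = 358.56.

AD shifts right: new AD is y = 6406 − 9p. With pᵉ = 217, SRAS is y = 1660 + 7p.
Short run: 6406 − 9p = 1660 + 7p gives 4746 = 16p, so p = 296.63 and y = 6406 − 9p = 3736.38.
y = 3736.38 is above potential 3179; expectations adjust and SRAS shifts left until y = 3179.
Long run: on the new AD curve, 3179 = 6406 − 9p gives p = 358.56.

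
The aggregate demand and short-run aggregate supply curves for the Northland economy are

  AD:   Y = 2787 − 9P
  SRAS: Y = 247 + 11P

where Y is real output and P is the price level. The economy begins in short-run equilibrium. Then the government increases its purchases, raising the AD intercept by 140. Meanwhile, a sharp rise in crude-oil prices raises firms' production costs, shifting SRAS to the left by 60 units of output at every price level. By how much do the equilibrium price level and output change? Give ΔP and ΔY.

ΔP = +10, ΔY = +50

After both shocks: AD is Y = 2927 − 9P and SRAS is Y = 187 + 11P.
Setting them equal: 2740 = 20P, so P = 137.
Y = 2927 − 9·137 = 1694.
Initially P = 127, Y = 1644, so ΔP = +10 and ΔY = +50.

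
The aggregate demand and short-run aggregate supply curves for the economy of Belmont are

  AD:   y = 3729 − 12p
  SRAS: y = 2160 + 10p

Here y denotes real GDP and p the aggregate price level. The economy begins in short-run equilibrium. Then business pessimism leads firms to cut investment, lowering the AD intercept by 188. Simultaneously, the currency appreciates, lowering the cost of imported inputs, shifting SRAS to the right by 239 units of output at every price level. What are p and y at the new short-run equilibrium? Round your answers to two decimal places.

p = 51.91, y = 2918.09

After both shocks: AD is y = 3541 − 12p and SRAS is y = 2399 + 10p.
Setting them equal: 1142 = 22p, so p = 51.91.
Substituting into AD, y = 2918.09.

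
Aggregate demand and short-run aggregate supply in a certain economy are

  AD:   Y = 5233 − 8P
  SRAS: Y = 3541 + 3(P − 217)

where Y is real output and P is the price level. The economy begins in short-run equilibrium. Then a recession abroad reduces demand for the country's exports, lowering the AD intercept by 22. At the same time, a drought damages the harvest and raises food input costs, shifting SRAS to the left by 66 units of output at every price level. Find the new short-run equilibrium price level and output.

P = 217, Y = 3475

After both shocks: AD is Y = 5211 − 8P and SRAS is Y = 2824 + 3P.
Setting them equal: 2387 = 11P, so P = 217.
Y = 5211 − 8·217 = 3475.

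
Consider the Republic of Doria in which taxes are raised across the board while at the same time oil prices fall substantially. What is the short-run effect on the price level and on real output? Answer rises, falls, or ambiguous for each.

Price level: falls; output: ambiguous

The first event is a negative demand shock: AD shifts left, which by itself pushes P down and Y down.
The second is a favourable supply shock: SRAS shifts right, which by itself pushes P down and Y up.
Both shocks push P down, so P falls. The two shocks push Y in opposite directions, so the effect on Y is ambiguous.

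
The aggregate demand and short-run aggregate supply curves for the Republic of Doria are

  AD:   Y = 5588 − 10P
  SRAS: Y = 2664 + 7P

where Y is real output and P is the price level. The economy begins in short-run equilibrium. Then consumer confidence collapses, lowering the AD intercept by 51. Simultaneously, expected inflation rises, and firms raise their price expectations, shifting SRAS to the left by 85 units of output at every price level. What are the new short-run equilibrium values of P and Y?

P = 174, Y = 3797

After both shocks: AD is Y = 5537 − 10P and SRAS is Y = 2579 + 7P.
Setting them equal: 2958 = 17P, so P = 174.
Y = 5537 − 10·174 = 3797.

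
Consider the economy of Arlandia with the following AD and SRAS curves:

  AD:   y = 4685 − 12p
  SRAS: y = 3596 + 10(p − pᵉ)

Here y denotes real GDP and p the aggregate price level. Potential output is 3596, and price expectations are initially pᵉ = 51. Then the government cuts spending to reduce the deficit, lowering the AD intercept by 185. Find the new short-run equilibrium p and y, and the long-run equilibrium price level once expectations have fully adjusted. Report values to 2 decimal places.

AD shifts left: new AD is y = 4500 − 12p. With pᵉ = 51, SRAS is y = 3086 + 10p.
Short run: 4500 − 12p = 3086 + 10p gives 1414 = 22p, so p = 64.27 and y = 4500 − 12p = 3728.73.
y = 3728.73 is above potential 3596; expectations adjust and SRAS shifts left until y = 3596.
Long run: on the new AD curve, 3596 = 4500 − 12p gives p = 75.33.

Short run: p = 64.27, y = 3728.73. Long run: p = 75.33.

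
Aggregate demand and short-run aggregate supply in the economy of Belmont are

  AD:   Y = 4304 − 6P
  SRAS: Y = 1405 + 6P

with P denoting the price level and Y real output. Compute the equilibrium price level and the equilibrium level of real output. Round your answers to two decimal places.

P = 241.58, Y = 2854.50

Set AD = SRAS: 4304 − 6P = 1405 + 6P, so 2899 = 12P and P = 241.58.
Substituting into AD, Y = 4304 − 6P = 2854.50.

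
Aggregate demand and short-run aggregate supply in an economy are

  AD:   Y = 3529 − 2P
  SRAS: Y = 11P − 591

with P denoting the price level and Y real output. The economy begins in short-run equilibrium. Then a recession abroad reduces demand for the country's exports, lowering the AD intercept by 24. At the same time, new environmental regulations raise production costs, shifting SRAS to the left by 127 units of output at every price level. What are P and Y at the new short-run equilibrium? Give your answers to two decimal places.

P = 324.85, Y = 2855.31

After both shocks: AD is Y = 3505 − 2P and SRAS is Y = 11P − 718.
Setting them equal: 4223 = 13P, so P = 324.85.
Substituting into AD, Y = 2855.31.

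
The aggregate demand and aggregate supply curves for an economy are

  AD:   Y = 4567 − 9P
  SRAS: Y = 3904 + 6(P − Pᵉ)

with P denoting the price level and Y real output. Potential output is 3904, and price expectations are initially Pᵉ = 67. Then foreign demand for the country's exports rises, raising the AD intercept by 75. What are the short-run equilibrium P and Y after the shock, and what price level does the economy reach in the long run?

AD shifts right: new AD is Y = 4642 − 9P. With Pᵉ = 67, SRAS is Y = 3502 + 6P.
Short run: 4642 − 9P = 3502 + 6P gives 1140 = 15P, so P = 76 and Y = 4642 − 9·76 = 3958.
Y = 3958 is above potential 3904; expectations adjust and SRAS shifts left until Y = 3904.
Long run: on the new AD curve, 3904 = 4642 − 9P gives P = 82.

Short run: P = 76, Y = 3958. Long run: P = 82.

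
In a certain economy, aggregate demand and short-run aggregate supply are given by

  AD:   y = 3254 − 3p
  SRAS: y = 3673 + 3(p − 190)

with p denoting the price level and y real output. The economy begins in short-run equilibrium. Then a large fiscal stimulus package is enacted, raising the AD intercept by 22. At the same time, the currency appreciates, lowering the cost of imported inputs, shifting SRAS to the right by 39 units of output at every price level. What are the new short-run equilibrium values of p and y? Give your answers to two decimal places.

p = 22.33, y = 3209.00

After both shocks: AD is y = 3276 − 3p and SRAS is y = 3142 + 3p.
Setting them equal: 134 = 6p, so p = 22.33.
Substituting into AD, y = 3209.00.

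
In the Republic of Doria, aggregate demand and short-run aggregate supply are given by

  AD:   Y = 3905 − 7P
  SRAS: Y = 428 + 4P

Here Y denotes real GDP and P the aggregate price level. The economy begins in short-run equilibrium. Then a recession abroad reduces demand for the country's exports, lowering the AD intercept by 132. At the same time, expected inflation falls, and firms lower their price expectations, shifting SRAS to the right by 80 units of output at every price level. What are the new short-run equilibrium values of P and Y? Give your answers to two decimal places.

P = 296.82, Y = 1695.27

After both shocks: AD is Y = 3773 − 7P and SRAS is Y = 508 + 4P.
Setting them equal: 3265 = 11P, so P = 296.82.
Substituting into AD, Y = 1695.27.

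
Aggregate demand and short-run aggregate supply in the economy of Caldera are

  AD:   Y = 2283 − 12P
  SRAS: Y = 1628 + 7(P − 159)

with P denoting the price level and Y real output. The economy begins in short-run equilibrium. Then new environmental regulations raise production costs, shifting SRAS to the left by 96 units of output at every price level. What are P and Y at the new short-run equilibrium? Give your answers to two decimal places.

This is a negative supply shock: SRAS shifts left.
New SRAS: Y = 419 + 7P.
Set AD = SRAS: 2283 − 12P = 419 + 7P, so 1864 = 19P and P = 98.11.
Substituting into AD, Y = 1105.74.

P = 98.11, Y = 1105.74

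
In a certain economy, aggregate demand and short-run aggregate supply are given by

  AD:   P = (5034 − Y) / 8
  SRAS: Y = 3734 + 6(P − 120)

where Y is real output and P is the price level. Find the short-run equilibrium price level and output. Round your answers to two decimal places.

P = 144.29, Y = 3879.71

Write SRAS as Y = 3734 + 6P − 720 = 3014 + 6P.
Rearrange AD to Y = 5034 − 8P.
Set AD = SRAS: 5034 − 8P = 3014 + 6P, so 2020 = 14P and P = 144.29.
Substituting into AD, Y = 5034 − 8P = 3879.71.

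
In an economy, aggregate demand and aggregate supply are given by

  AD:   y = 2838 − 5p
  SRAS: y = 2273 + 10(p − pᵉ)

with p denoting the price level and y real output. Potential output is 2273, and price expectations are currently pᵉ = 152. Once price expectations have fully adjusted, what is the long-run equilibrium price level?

Short run: with pᵉ = 152, SRAS is y = 753 + 10p. Setting AD = SRAS gives 2085 = 15p, so p = 139 and y = 2838 − 5·139 = 2143.
Output 2143 is below potential 2273, so over time expected prices fall and SRAS shifts right until y returns to 2273.
Long run: y = 2273 on the AD curve gives 2273 = 2838 − 5p, so p = 113.

Long-run p = 113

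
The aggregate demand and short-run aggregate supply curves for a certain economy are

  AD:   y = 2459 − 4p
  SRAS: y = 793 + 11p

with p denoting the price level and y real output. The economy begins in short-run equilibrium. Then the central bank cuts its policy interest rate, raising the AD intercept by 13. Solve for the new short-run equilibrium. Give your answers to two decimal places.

p = 111.93, y = 2024.27

This is a positive demand shock: AD shifts right.
New AD: y = 2472 − 4p.
Set AD = SRAS: 2472 − 4p = 793 + 11p, so 1679 = 15p and p = 111.93.
Substituting into AD, y = 2024.27.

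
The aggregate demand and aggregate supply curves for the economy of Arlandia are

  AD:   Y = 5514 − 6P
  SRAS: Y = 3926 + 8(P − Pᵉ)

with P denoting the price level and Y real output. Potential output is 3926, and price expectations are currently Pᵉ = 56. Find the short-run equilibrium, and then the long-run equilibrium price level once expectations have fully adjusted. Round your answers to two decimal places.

Short run: P = 145.43, Y = 4641.43. Long run: P = 264.67.

Short run: with Pᵉ = 56, SRAS is Y = 3478 + 8P. Setting AD = SRAS gives 2036 = 14P, so P = 145.43 and Y = 5514 − 6P = 4641.43.
Output 4641.43 is above potential 3926, so over time expected prices rise and SRAS shifts left until Y returns to 3926.
Long run: Y = 3926 on the AD curve gives 3926 = 5514 − 6P, so P = 264.67.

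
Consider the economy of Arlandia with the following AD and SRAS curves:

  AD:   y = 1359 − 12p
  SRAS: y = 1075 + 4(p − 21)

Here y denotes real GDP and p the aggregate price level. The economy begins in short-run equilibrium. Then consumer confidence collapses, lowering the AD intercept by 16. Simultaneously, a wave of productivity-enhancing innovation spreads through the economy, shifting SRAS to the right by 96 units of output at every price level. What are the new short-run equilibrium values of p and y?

p = 16, y = 1151

After both shocks: AD is y = 1343 − 12p and SRAS is y = 1087 + 4p.
Setting them equal: 256 = 16p, so p = 16.
y = 1343 − 12·16 = 1151.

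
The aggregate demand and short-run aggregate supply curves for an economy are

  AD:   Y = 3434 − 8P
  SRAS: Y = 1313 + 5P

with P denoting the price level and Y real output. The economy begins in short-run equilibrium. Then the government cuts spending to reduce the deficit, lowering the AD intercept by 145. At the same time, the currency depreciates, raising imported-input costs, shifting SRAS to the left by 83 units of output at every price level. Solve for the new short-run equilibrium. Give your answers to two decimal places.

After both shocks: AD is Y = 3289 − 8P and SRAS is Y = 1230 + 5P.
Setting them equal: 2059 = 13P, so P = 158.38.
Substituting into AD, Y = 2021.92.

P = 158.38, Y = 2021.92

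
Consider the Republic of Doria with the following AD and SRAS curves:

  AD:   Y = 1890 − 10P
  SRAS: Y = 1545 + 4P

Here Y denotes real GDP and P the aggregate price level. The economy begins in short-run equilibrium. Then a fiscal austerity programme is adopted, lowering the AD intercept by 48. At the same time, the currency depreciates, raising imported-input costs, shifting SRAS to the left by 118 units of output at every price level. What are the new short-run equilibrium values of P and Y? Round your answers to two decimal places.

P = 29.64, Y = 1545.57

After both shocks: AD is Y = 1842 − 10P and SRAS is Y = 1427 + 4P.
Setting them equal: 415 = 14P, so P = 29.64.
Substituting into AD, Y = 1545.57.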